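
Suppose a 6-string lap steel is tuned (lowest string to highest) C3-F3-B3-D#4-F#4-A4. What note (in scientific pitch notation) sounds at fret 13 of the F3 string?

Each fret is one semitone, so F3 + 13 = F#4.
(Equivalently spelled Gb4.)

F#4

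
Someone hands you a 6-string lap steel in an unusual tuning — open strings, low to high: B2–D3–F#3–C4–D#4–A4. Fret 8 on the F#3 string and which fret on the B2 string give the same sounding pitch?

15

Fret 8 on F#3 is MIDI 54 + 8 = 62 (D4). On the B2 string (open MIDI 47), that pitch is 62 − 47 = fret 15.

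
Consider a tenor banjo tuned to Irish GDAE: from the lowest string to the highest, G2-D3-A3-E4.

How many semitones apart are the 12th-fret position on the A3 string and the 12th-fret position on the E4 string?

A3 at fret 12 → A4 (MIDI 69); E4 at fret 12 → E5 (MIDI 76).
69 − 76 = -7, so the two pitches are 7 semitones apart, with E5 the higher.

7 semitones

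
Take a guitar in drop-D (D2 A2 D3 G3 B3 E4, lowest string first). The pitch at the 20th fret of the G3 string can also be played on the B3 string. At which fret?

16

G3 at fret 20 is G3 + 20 semitones = D♯5.
The open B3 string is 4 semitones above the open G3, so the same pitch on the B3 string lies at fret 20 − 4 = 16.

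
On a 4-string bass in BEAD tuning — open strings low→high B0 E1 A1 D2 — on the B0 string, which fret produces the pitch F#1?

7

F#1 is 7 semitones above the open B0 (B–C–C#–D–D#–E–F–F#), so it sits at fret 7.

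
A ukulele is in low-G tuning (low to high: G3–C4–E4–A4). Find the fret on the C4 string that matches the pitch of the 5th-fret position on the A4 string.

A4 at fret 5 is A4 + 5 semitones = D5.
The open C4 string is 9 semitones below the open A4, so the same pitch on the C4 string lies at fret 5 + 9 = 14.

14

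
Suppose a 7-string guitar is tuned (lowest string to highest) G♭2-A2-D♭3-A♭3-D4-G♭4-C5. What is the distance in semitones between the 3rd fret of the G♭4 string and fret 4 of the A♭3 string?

G♭4 at fret 3 → A4 (MIDI 69); A♭3 at fret 4 → C4 (MIDI 60).
69 − 60 = 9, so the two pitches are 9 semitones apart, with A4 the higher.

9 semitones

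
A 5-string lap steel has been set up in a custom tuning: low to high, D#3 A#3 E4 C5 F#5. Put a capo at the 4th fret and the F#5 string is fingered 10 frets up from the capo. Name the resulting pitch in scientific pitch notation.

The capo raises the open F#5 by 4 semitones to A#5; fretting 10 more gives F#5 + 4 + 10 = F#5 + 14 semitones = G#6.

G#6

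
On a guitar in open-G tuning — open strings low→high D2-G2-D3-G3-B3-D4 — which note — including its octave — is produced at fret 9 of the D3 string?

B3

Each fret is one semitone, so D3 + 9 = B3.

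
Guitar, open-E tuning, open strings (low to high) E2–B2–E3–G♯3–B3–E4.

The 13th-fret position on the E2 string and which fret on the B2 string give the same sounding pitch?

E2 at fret 13 is E2 + 13 semitones = F3.
The open B2 string is 7 semitones above the open E2, so the same pitch on the B2 string lies at fret 13 − 7 = 6.

6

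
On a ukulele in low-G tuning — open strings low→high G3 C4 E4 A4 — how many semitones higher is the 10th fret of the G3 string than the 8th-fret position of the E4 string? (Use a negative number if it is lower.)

-7 semitones

G3 at fret 10 → F4 (MIDI 65); E4 at fret 8 → C5 (MIDI 72).
65 − 72 = -7, so the two pitches are 7 semitones apart.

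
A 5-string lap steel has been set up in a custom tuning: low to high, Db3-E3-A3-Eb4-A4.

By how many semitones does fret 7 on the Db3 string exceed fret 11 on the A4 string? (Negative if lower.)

-24 semitones

Db3 at fret 7 → Ab3 (MIDI 56); A4 at fret 11 → Ab5 (MIDI 80).
56 − 80 = -24, so the two pitches are 24 semitones apart.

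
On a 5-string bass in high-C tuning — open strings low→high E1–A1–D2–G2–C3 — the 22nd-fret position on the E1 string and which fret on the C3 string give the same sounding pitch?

2

E1 at fret 22 is E1 + 22 semitones = D3.
The open C3 string is 20 semitones above the open E1, so the same pitch on the C3 string lies at fret 22 − 20 = 2.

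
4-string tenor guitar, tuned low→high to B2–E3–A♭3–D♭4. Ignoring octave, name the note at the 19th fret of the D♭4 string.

A♭

Each fret is one semitone, so D♭4 + 19 = A♭.
(Equivalently spelled G♯.)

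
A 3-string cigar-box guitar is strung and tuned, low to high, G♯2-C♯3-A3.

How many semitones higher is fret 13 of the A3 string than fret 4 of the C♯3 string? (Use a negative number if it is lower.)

A3 at fret 13 → A♯4 (MIDI 70); C♯3 at fret 4 → F3 (MIDI 53).
70 − 53 = 17, so the two pitches are 17 semitones apart.

17 semitones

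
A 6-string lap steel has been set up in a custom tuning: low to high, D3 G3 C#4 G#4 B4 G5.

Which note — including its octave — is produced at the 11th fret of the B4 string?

A#5

The open B4 string plus 11 semitones: B–C–C#–D–…–G#–A–A#.
The walk passes from B into C once, so the octave number goes from 4 to 5.
(Equivalently spelled Bb5.)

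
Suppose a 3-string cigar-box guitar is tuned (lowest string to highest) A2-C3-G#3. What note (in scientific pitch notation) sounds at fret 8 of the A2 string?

F3

A2 is MIDI 45. Adding 8 gives 53, which is F3.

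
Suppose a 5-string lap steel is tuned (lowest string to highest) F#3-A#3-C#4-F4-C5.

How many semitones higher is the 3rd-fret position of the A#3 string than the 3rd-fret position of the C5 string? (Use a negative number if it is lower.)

A#3 at fret 3 → C#4 (MIDI 61); C5 at fret 3 → D#5 (MIDI 75).
61 − 75 = -14, so the two pitches are 14 semitones apart.

-14 semitones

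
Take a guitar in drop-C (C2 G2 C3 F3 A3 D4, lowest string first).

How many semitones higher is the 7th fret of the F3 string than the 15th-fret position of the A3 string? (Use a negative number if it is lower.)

F3 at fret 7 → C4 (MIDI 60); A3 at fret 15 → C5 (MIDI 72).
60 − 72 = -12, so the two pitches are 12 semitones apart.

-12 semitones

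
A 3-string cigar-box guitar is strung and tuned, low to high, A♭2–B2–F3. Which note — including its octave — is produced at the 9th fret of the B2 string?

The open B2 string plus 9 semitones: B–C–Db–D–Eb–E–F–Gb–G–Ab.
The walk passes from B into C once, so the octave number goes from 2 to 3.
(Equivalently spelled G♯3.)

A♭3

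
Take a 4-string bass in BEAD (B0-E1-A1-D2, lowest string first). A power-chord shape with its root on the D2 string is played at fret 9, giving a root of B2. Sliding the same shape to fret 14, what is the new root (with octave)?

E3

Moving from fret 9 to fret 14 shifts the root by 5 semitones.
B2 up 5 semitones is E3.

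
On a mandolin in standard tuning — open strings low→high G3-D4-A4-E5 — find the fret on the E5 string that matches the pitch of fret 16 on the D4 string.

Fret 16 on D4 is MIDI 62 + 16 = 78 (F#5). On the E5 string (open MIDI 76), that pitch is 78 − 76 = fret 2.

2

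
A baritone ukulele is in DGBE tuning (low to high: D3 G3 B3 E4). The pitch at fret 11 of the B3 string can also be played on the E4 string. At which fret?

Fret 11 on B3 is MIDI 59 + 11 = 70 (A♯4). On the E4 string (open MIDI 64), that pitch is 70 − 64 = fret 6.

6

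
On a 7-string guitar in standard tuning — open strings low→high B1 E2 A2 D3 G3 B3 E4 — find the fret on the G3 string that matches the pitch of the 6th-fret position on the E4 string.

E4 at fret 6 is E4 + 6 semitones = A#4.
The open G3 string is 9 semitones below the open E4, so the same pitch on the G3 string lies at fret 6 + 9 = 15.

15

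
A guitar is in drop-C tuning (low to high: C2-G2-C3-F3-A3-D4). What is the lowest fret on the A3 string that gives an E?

7

From A3, count semitones up the chromatic scale until reaching E: A–A#–B–C–C#–D–D#–E — 7 steps.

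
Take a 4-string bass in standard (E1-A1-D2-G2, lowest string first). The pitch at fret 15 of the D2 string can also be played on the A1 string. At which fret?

20

D2 at fret 15 is D2 + 15 semitones = F3.
The open A1 string is 5 semitones below the open D2, so the same pitch on the A1 string lies at fret 15 + 5 = 20.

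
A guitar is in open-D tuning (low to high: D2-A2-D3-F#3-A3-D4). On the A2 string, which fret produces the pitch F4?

F4 is 20 semitones above the open A2 (A–A#–B–C–…–D#–E–F), so it sits at fret 20.

20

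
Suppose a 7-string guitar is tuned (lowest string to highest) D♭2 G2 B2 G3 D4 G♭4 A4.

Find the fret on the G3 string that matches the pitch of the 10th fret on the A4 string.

A4 at fret 10 is A4 + 10 semitones = G5.
The open G3 string is 14 semitones below the open A4, so the same pitch on the G3 string lies at fret 10 + 14 = 24.

24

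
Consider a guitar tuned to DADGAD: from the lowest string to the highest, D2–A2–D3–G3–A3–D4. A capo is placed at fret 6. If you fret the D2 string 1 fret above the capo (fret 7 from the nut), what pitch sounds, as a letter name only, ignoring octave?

A

The capo raises the open D2 by 6 semitones to G♯2; fretting 1 more gives D2 + 6 + 1 = D2 + 7 semitones, landing on A.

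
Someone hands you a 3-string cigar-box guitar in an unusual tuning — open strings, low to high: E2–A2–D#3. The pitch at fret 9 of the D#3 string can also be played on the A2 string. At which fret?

D#3 at fret 9 is D#3 + 9 semitones = C4.
The open A2 string is 6 semitones below the open D#3, so the same pitch on the A2 string lies at fret 9 + 6 = 15.

15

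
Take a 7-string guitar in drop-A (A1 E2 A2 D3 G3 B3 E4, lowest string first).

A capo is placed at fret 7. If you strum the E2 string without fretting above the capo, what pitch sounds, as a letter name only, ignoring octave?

B

The capo raises the open E2 by 7 semitones to B2; fretting 0 more gives E2 + 7 + 0 = E2 + 7 semitones, landing on B.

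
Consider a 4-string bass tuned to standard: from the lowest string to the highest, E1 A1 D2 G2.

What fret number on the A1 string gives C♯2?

4

C♯2 is 4 semitones above the open A1 (A–A#–B–C–C#), so it sits at fret 4.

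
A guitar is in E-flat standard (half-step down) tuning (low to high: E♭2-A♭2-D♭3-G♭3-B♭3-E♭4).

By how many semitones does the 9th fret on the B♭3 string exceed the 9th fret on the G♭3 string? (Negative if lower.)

4 semitones

B♭3 at fret 9 → G4 (MIDI 67); G♭3 at fret 9 → E♭4 (MIDI 63).
67 − 63 = 4, so the two pitches are 4 semitones apart.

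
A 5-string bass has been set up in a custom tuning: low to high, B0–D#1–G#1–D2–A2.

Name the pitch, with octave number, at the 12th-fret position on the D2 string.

D3

D2 is MIDI 38. Adding 12 gives 50, which is D3.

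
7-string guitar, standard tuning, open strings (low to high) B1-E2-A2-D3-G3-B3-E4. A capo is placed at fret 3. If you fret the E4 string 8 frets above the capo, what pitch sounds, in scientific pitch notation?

The capo raises the open E4 by 3 semitones to G4; fretting 8 more gives E4 + 3 + 8 = E4 + 11 semitones = D#5.

D#5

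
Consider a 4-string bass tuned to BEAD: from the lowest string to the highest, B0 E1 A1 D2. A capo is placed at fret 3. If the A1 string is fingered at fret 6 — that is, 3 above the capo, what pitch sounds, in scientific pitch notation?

D♯2

The capo raises the open A1 by 3 semitones to C2; fretting 3 more gives A1 + 3 + 3 = A1 + 6 semitones = D♯2.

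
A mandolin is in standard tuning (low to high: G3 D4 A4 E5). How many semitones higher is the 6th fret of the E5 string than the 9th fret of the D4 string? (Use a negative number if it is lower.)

E5 at fret 6 → A#5 (MIDI 82); D4 at fret 9 → B4 (MIDI 71).
82 − 71 = 11, so the two pitches are 11 semitones apart.

11 semitones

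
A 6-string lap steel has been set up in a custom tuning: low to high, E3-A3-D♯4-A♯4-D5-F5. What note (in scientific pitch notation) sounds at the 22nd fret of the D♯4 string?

D♯4 is MIDI 63. Adding 22 gives 85, which is C♯6.
(Equivalently spelled D♭6.)

C♯6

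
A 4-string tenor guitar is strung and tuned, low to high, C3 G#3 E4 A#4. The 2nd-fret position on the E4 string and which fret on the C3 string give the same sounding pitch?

18

E4 at fret 2 is E4 + 2 semitones = F#4.
The open C3 string is 16 semitones below the open E4, so the same pitch on the C3 string lies at fret 2 + 16 = 18.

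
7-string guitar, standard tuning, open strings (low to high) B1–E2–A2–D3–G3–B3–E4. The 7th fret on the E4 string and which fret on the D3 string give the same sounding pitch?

21

E4 at fret 7 is E4 + 7 semitones = B4.
The open D3 string is 14 semitones below the open E4, so the same pitch on the D3 string lies at fret 7 + 14 = 21.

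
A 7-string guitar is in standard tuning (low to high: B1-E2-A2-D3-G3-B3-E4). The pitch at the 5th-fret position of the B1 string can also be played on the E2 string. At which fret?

0

B1 at fret 5 is B1 + 5 semitones = E2.
The open E2 string is 5 semitones above the open B1, so the same pitch on the E2 string lies at fret 5 − 5 = 0.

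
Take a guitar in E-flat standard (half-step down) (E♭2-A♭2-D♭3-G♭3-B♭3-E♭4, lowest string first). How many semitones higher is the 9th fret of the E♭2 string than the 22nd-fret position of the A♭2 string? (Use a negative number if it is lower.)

-18 semitones

E♭2 at fret 9 → C3 (MIDI 48); A♭2 at fret 22 → G♭4 (MIDI 66).
48 − 66 = -18, so the two pitches are 18 semitones apart.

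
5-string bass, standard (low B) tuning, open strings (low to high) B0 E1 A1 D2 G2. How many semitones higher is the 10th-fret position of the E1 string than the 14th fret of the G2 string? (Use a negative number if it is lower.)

-19 semitones

E1 at fret 10 → D2 (MIDI 38); G2 at fret 14 → A3 (MIDI 57).
38 − 57 = -19, so the two pitches are 19 semitones apart.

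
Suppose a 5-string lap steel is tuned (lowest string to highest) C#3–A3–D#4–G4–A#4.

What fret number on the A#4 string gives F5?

7

F5 is 7 semitones above the open A#4 (A#–B–C–C#–D–D#–E–F), so it sits at fret 7.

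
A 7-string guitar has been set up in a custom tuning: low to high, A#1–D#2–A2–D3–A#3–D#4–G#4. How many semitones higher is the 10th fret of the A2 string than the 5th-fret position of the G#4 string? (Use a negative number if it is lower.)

A2 at fret 10 → G3 (MIDI 55); G#4 at fret 5 → C#5 (MIDI 73).
55 − 73 = -18, so the two pitches are 18 semitones apart.

-18 semitones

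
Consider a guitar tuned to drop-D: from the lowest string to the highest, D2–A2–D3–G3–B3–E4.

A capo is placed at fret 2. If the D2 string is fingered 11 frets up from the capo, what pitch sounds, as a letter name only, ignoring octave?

D♯

The capo raises the open D2 by 2 semitones to E2; fretting 11 more gives D2 + 2 + 11 = D2 + 13 semitones, landing on D♯.
(Also written E♭.)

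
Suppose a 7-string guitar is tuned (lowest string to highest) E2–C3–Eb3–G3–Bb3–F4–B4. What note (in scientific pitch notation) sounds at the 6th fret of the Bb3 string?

E4

Bb3 is MIDI 58. Adding 6 gives 64, which is E4.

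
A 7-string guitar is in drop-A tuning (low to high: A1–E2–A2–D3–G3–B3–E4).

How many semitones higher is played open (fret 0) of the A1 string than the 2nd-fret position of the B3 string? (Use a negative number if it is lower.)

-28 semitones

A1 at fret 0 → A1 (MIDI 33); B3 at fret 2 → C#4 (MIDI 61).
33 − 61 = -28, so the two pitches are 28 semitones apart.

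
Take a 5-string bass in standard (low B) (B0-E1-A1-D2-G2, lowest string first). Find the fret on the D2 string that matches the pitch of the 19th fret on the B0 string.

4

B0 at fret 19 is B0 + 19 semitones = F#2.
The open D2 string is 15 semitones above the open B0, so the same pitch on the D2 string lies at fret 19 − 15 = 4.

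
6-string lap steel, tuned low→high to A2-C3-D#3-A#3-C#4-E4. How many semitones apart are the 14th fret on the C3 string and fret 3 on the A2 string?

14 semitones

C3 at fret 14 → D4 (MIDI 62); A2 at fret 3 → C3 (MIDI 48).
62 − 48 = 14, so the two pitches are 14 semitones apart, with D4 the higher.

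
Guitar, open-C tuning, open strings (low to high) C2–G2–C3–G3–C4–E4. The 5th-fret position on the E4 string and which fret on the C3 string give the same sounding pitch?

21

E4 at fret 5 is E4 + 5 semitones = A4.
The open C3 string is 16 semitones below the open E4, so the same pitch on the C3 string lies at fret 5 + 16 = 21.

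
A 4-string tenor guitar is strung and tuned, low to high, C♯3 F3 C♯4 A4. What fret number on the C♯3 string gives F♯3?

F♯3 is 5 semitones above the open C♯3 (C#–D–D#–E–F–F#), so it sits at fret 5.

5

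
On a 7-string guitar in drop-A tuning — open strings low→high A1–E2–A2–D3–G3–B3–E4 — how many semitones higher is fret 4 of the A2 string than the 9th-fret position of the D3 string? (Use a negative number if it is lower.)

-10 semitones

A2 at fret 4 → C#3 (MIDI 49); D3 at fret 9 → B3 (MIDI 59).
49 − 59 = -10, so the two pitches are 10 semitones apart.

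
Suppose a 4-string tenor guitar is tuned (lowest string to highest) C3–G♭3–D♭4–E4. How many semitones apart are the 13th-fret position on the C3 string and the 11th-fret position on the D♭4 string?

C3 at fret 13 → D♭4 (MIDI 61); D♭4 at fret 11 → C5 (MIDI 72).
61 − 72 = -11, so the two pitches are 11 semitones apart, with C5 the higher.

11 semitones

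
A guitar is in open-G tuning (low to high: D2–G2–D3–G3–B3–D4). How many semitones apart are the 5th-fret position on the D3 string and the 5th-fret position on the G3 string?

D3 at fret 5 → G3 (MIDI 55); G3 at fret 5 → C4 (MIDI 60).
55 − 60 = -5, so the two pitches are 5 semitones apart, with C4 the higher.

5 semitones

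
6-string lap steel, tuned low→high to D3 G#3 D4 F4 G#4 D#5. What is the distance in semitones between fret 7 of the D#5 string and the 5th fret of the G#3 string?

21 semitones

D#5 at fret 7 → A#5 (MIDI 82); G#3 at fret 5 → C#4 (MIDI 61).
82 − 61 = 21, so the two pitches are 21 semitones apart, with A#5 the higher.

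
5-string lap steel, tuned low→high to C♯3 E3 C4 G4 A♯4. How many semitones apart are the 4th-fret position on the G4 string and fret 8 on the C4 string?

G4 at fret 4 → B4 (MIDI 71); C4 at fret 8 → G♯4 (MIDI 68).
71 − 68 = 3, so the two pitches are 3 semitones apart, with B4 the higher.

3 semitones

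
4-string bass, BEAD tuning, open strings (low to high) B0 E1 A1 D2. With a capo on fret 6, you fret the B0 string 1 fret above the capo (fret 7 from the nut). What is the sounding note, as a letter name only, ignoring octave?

F#

The capo raises the open B0 by 6 semitones to F1; fretting 1 more gives B0 + 6 + 1 = B0 + 7 semitones, landing on F#.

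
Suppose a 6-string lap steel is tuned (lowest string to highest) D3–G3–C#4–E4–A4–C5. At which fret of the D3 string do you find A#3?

8

A#3 is 8 semitones above the open D3 (D–D#–E–F–F#–G–G#–A–A#), so it sits at fret 8.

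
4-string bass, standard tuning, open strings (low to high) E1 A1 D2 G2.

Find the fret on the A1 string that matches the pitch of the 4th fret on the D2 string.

D2 at fret 4 is D2 + 4 semitones = F♯2.
The open A1 string is 5 semitones below the open D2, so the same pitch on the A1 string lies at fret 4 + 5 = 9.

9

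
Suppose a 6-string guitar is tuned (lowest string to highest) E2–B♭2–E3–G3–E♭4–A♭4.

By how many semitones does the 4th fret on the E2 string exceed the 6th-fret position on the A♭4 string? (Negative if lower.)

E2 at fret 4 → A♭2 (MIDI 44); A♭4 at fret 6 → D5 (MIDI 74).
44 − 74 = -30, so the two pitches are 30 semitones apart.

-30 semitones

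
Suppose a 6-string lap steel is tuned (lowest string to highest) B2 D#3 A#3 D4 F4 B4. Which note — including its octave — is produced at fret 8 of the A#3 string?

A#3 is MIDI 58. Adding 8 gives 66, which is F#4.
(Equivalently spelled Gb4.)

F#4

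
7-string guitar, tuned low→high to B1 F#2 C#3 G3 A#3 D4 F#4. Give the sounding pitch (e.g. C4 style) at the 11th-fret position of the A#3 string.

The open A#3 string plus 11 semitones: A#–B–C–C#–…–G–G#–A.
The walk passes from B into C once, so the octave number goes from 3 to 4.

A4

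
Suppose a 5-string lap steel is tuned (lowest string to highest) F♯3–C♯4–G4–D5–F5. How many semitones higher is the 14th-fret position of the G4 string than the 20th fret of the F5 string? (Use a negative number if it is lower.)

G4 at fret 14 → A5 (MIDI 81); F5 at fret 20 → C♯7 (MIDI 97).
81 − 97 = -16, so the two pitches are 16 semitones apart.

-16 semitones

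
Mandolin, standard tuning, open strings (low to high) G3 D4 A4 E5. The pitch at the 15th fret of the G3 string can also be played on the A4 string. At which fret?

G3 at fret 15 is G3 + 15 semitones = A#4.
The open A4 string is 14 semitones above the open G3, so the same pitch on the A4 string lies at fret 15 − 14 = 1.

1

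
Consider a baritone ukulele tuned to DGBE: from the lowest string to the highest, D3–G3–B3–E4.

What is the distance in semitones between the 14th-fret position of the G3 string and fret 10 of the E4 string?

G3 at fret 14 → A4 (MIDI 69); E4 at fret 10 → D5 (MIDI 74).
69 − 74 = -5, so the two pitches are 5 semitones apart, with D5 the higher.

5 semitones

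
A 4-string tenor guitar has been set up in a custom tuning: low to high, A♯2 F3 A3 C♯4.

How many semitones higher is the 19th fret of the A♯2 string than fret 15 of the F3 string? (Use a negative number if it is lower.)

-3 semitones

A♯2 at fret 19 → F4 (MIDI 65); F3 at fret 15 → G♯4 (MIDI 68).
65 − 68 = -3, so the two pitches are 3 semitones apart.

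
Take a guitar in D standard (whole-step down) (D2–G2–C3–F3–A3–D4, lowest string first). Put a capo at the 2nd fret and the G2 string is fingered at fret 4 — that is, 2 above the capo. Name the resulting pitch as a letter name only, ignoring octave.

The capo raises the open G2 by 2 semitones to A2; fretting 2 more gives G2 + 2 + 2 = G2 + 4 semitones, landing on B.

B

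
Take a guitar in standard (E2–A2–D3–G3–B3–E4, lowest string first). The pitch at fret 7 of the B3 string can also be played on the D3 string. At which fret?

16

Fret 7 on B3 is MIDI 59 + 7 = 66 (F#4). On the D3 string (open MIDI 50), that pitch is 66 − 50 = fret 16.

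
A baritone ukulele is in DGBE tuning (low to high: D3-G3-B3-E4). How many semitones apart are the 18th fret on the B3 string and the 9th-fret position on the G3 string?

13 semitones

B3 at fret 18 → F5 (MIDI 77); G3 at fret 9 → E4 (MIDI 64).
77 − 64 = 13, so the two pitches are 13 semitones apart, with F5 the higher.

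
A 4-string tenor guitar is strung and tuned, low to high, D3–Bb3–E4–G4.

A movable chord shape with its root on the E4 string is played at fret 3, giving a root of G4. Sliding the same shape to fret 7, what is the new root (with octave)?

B4

Moving from fret 3 to fret 7 shifts the root by 4 semitones.
G4 up 4 semitones is B4.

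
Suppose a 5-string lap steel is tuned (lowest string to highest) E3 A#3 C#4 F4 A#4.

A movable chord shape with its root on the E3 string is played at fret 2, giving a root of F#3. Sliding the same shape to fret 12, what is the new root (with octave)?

Moving from fret 2 to fret 12 shifts the root by 10 semitones.
F#3 up 10 semitones is E4.

E4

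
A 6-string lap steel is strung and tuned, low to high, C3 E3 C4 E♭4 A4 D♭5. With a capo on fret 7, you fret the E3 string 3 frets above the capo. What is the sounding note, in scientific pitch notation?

The capo raises the open E3 by 7 semitones to B3; fretting 3 more gives E3 + 7 + 3 = E3 + 10 semitones = D4.

D4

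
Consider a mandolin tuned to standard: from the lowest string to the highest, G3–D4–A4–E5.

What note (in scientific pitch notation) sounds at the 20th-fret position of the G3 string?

The open G3 string plus 20 semitones: G–G#–A–A#–…–C#–D–D#.
The walk passes from B into C 2 times, so the octave number goes from 3 to 5.

D#5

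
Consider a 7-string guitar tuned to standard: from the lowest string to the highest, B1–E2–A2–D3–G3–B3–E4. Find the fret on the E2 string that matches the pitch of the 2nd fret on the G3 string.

17

G3 at fret 2 is G3 + 2 semitones = A3.
The open E2 string is 15 semitones below the open G3, so the same pitch on the E2 string lies at fret 2 + 15 = 17.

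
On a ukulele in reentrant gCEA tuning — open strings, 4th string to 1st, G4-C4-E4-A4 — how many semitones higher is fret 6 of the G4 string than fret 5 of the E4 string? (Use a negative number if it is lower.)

G4 at fret 6 → C♯5 (MIDI 73); E4 at fret 5 → A4 (MIDI 69).
73 − 69 = 4, so the two pitches are 4 semitones apart.

4 semitones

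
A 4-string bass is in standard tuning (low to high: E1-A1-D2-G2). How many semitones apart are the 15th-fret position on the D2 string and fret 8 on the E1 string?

17 semitones

D2 at fret 15 → F3 (MIDI 53); E1 at fret 8 → C2 (MIDI 36).
53 − 36 = 17, so the two pitches are 17 semitones apart, with F3 the higher.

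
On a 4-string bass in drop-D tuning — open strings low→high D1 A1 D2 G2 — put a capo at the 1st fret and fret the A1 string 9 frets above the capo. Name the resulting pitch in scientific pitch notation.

The capo raises the open A1 by 1 semitone to A#1; fretting 9 more gives A1 + 1 + 9 = A1 + 10 semitones = G2.

G2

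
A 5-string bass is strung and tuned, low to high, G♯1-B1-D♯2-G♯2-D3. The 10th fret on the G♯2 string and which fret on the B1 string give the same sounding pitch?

Fret 10 on G♯2 is MIDI 44 + 10 = 54 (F♯3). On the B1 string (open MIDI 35), that pitch is 54 − 35 = fret 19.

19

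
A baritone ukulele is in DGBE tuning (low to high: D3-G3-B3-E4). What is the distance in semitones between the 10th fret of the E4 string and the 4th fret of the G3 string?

E4 at fret 10 → D5 (MIDI 74); G3 at fret 4 → B3 (MIDI 59).
74 − 59 = 15, so the two pitches are 15 semitones apart, with D5 the higher.

15 semitones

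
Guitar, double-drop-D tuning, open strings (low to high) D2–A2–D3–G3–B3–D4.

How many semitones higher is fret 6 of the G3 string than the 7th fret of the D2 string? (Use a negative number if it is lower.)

16 semitones

G3 at fret 6 → C#4 (MIDI 61); D2 at fret 7 → A2 (MIDI 45).
61 − 45 = 16, so the two pitches are 16 semitones apart.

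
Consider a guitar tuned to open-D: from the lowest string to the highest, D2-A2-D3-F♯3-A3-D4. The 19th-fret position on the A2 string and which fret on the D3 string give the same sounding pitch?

A2 at fret 19 is A2 + 19 semitones = E4.
The open D3 string is 5 semitones above the open A2, so the same pitch on the D3 string lies at fret 19 − 5 = 14.

14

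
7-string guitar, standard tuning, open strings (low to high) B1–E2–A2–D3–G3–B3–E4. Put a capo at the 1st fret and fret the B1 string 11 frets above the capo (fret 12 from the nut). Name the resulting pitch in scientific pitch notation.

B2

The capo raises the open B1 by 1 semitone to C2; fretting 11 more gives B1 + 1 + 11 = B1 + 12 semitones = B2.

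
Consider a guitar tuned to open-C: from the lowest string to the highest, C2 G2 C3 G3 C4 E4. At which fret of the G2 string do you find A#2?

3

A#2 is 3 semitones above the open G2 (G–G#–A–A#), so it sits at fret 3.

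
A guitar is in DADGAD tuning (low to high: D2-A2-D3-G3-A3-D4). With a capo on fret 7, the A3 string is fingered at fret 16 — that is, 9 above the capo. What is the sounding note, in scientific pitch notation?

C#5

The capo raises the open A3 by 7 semitones to E4; fretting 9 more gives A3 + 7 + 9 = A3 + 16 semitones = C#5.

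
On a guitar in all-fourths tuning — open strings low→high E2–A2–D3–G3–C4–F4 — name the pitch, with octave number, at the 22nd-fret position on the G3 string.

F5

The open G3 string plus 22 semitones: G–G#–A–A#–…–D#–E–F.
The walk passes from B into C 2 times, so the octave number goes from 3 to 5.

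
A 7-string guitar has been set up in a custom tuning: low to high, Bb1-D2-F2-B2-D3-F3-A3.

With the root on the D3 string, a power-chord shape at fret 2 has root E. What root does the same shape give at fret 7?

A

Moving from fret 2 to fret 7 shifts the root by 5 semitones.
E up 5 semitones is A.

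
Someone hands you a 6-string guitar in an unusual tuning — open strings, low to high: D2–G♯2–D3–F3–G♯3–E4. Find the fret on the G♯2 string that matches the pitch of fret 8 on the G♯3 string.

Fret 8 on G♯3 is MIDI 56 + 8 = 64 (E4). On the G♯2 string (open MIDI 44), that pitch is 64 − 44 = fret 20.

20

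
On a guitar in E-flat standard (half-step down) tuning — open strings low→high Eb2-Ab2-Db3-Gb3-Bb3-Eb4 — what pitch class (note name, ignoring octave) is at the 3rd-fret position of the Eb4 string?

The open Eb4 string plus 3 semitones: Eb–E–F–Gb.
(Equivalently spelled F#.)

Gb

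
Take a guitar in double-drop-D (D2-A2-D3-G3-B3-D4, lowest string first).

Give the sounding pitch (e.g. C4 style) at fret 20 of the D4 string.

Each fret is one semitone, so D4 + 20 = A♯5.

A♯5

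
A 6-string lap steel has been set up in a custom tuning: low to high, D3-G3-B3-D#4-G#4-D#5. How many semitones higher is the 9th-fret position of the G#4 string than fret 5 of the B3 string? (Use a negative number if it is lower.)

G#4 at fret 9 → F5 (MIDI 77); B3 at fret 5 → E4 (MIDI 64).
77 − 64 = 13, so the two pitches are 13 semitones apart.

13 semitones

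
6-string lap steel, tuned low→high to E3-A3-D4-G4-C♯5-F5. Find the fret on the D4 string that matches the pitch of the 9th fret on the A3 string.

Fret 9 on A3 is MIDI 57 + 9 = 66 (F♯4). On the D4 string (open MIDI 62), that pitch is 66 − 62 = fret 4.

4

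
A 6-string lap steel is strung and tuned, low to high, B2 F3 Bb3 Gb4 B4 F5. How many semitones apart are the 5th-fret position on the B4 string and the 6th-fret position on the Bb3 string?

B4 at fret 5 → E5 (MIDI 76); Bb3 at fret 6 → E4 (MIDI 64).
76 − 64 = 12, so the two pitches are 12 semitones apart, with E5 the higher.

12 semitones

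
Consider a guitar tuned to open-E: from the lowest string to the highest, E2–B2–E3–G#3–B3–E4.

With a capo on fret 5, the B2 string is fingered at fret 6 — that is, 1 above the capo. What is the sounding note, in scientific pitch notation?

F3

The capo raises the open B2 by 5 semitones to E3; fretting 1 more gives B2 + 5 + 1 = B2 + 6 semitones = F3.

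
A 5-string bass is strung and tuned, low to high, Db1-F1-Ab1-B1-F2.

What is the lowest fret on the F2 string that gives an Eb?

10

From F2, count semitones up the chromatic scale until reaching Eb: F–Gb–G–Ab–…–Db–D–Eb — 10 steps.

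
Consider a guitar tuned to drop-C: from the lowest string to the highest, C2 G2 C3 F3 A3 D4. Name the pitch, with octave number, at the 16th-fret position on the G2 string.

The open G2 string plus 16 semitones: G–G#–A–A#–…–A–A#–B.
The walk passes from B into C once, so the octave number goes from 2 to 3.

B3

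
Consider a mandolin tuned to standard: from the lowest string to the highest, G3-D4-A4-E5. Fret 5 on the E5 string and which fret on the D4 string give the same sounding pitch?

19

E5 at fret 5 is E5 + 5 semitones = A5.
The open D4 string is 14 semitones below the open E5, so the same pitch on the D4 string lies at fret 5 + 14 = 19.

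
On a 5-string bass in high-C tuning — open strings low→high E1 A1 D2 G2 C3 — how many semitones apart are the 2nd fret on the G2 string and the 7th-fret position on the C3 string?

G2 at fret 2 → A2 (MIDI 45); C3 at fret 7 → G3 (MIDI 55).
45 − 55 = -10, so the two pitches are 10 semitones apart, with G3 the higher.

10 semitones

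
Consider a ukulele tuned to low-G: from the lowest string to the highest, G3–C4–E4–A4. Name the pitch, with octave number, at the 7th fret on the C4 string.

C4 is MIDI 60. Adding 7 gives 67, which is G4.

G4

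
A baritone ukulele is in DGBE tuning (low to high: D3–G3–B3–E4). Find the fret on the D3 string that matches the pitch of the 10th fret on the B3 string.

B3 at fret 10 is B3 + 10 semitones = A4.
The open D3 string is 9 semitones below the open B3, so the same pitch on the D3 string lies at fret 10 + 9 = 19.

19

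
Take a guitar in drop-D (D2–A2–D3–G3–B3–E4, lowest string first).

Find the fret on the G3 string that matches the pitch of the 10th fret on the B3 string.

B3 at fret 10 is B3 + 10 semitones = A4.
The open G3 string is 4 semitones below the open B3, so the same pitch on the G3 string lies at fret 10 + 4 = 14.

14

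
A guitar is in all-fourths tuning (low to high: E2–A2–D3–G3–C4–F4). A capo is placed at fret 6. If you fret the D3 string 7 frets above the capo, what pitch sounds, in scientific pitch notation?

The capo raises the open D3 by 6 semitones to G#3; fretting 7 more gives D3 + 6 + 7 = D3 + 13 semitones = D#4.
(Also written Eb.)

D#4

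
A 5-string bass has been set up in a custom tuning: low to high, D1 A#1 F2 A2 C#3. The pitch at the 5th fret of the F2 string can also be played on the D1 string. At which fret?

20

F2 at fret 5 is F2 + 5 semitones = A#2.
The open D1 string is 15 semitones below the open F2, so the same pitch on the D1 string lies at fret 5 + 15 = 20.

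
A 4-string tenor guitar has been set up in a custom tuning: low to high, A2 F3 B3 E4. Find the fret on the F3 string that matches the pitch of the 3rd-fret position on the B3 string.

B3 at fret 3 is B3 + 3 semitones = D4.
The open F3 string is 6 semitones below the open B3, so the same pitch on the F3 string lies at fret 3 + 6 = 9.

9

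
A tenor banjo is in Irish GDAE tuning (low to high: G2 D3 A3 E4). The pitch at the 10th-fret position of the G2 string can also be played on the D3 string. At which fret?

3

G2 at fret 10 is G2 + 10 semitones = F3.
The open D3 string is 7 semitones above the open G2, so the same pitch on the D3 string lies at fret 10 − 7 = 3.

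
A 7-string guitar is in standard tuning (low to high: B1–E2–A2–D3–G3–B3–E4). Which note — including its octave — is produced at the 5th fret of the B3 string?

Each fret is one semitone, so B3 + 5 = E4.

E4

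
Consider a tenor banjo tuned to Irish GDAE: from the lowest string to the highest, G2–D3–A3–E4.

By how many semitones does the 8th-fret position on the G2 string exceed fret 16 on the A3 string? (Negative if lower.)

-22 semitones

G2 at fret 8 → D#3 (MIDI 51); A3 at fret 16 → C#5 (MIDI 73).
51 − 73 = -22, so the two pitches are 22 semitones apart.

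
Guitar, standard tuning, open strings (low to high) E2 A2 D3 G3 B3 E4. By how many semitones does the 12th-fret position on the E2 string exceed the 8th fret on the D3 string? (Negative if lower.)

-6 semitones

E2 at fret 12 → E3 (MIDI 52); D3 at fret 8 → A#3 (MIDI 58).
52 − 58 = -6, so the two pitches are 6 semitones apart.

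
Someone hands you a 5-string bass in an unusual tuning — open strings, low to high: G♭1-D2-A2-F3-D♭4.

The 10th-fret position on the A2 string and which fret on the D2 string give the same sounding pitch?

17

A2 at fret 10 is A2 + 10 semitones = G3.
The open D2 string is 7 semitones below the open A2, so the same pitch on the D2 string lies at fret 10 + 7 = 17.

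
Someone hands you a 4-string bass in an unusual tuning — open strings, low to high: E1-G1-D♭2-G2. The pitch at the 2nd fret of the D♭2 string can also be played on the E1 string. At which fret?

Fret 2 on D♭2 is MIDI 37 + 2 = 39 (E♭2). On the E1 string (open MIDI 28), that pitch is 39 − 28 = fret 11.

11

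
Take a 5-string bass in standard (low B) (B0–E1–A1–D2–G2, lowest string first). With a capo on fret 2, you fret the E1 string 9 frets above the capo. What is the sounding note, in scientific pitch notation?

D#2

The capo raises the open E1 by 2 semitones to F#1; fretting 9 more gives E1 + 2 + 9 = E1 + 11 semitones = D#2.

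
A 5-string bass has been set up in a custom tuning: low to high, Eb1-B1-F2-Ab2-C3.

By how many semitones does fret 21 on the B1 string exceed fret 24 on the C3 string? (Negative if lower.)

B1 at fret 21 → Ab3 (MIDI 56); C3 at fret 24 → C5 (MIDI 72).
56 − 72 = -16, so the two pitches are 16 semitones apart.

-16 semitones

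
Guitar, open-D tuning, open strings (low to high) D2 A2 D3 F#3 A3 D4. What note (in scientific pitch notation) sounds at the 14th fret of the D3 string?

E4

D3 is MIDI 50. Adding 14 gives 64, which is E4.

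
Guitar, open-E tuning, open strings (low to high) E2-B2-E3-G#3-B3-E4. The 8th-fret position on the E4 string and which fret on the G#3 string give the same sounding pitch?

16

Fret 8 on E4 is MIDI 64 + 8 = 72 (C5). On the G#3 string (open MIDI 56), that pitch is 72 − 56 = fret 16.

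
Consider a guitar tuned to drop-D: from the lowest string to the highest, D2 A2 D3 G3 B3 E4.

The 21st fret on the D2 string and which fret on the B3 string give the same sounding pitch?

Fret 21 on D2 is MIDI 38 + 21 = 59 (B3). On the B3 string (open MIDI 59), that pitch is 59 − 59 = fret 0.

0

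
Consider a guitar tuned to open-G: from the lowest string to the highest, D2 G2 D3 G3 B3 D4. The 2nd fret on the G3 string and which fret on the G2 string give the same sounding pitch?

14

Fret 2 on G3 is MIDI 55 + 2 = 57 (A3). On the G2 string (open MIDI 43), that pitch is 57 − 43 = fret 14.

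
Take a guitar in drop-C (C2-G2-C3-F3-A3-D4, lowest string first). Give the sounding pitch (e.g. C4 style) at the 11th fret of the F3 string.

E4

Each fret is one semitone, so F3 + 11 = E4.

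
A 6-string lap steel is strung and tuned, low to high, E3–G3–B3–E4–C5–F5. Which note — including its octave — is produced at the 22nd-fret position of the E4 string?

D6

Each fret is one semitone, so E4 + 22 = D6.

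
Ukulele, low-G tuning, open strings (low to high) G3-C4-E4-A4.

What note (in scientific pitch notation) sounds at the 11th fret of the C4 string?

B4

Each fret is one semitone, so C4 + 11 = B4.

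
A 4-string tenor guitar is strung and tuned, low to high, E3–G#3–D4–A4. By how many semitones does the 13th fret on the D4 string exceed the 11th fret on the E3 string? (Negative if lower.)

12 semitones

D4 at fret 13 → D#5 (MIDI 75); E3 at fret 11 → D#4 (MIDI 63).
75 − 63 = 12, so the two pitches are 12 semitones apart.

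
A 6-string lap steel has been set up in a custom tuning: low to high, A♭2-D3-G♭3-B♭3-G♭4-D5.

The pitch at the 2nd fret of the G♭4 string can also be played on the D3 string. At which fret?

G♭4 at fret 2 is G♭4 + 2 semitones = A♭4.
The open D3 string is 16 semitones below the open G♭4, so the same pitch on the D3 string lies at fret 2 + 16 = 18.

18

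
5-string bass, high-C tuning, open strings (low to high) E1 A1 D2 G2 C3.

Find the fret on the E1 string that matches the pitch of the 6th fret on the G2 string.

G2 at fret 6 is G2 + 6 semitones = C♯3.
The open E1 string is 15 semitones below the open G2, so the same pitch on the E1 string lies at fret 6 + 15 = 21.

21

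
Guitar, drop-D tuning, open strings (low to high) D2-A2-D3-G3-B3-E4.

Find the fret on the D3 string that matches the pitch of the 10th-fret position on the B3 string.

19

Fret 10 on B3 is MIDI 59 + 10 = 69 (A4). On the D3 string (open MIDI 50), that pitch is 69 − 50 = fret 19.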